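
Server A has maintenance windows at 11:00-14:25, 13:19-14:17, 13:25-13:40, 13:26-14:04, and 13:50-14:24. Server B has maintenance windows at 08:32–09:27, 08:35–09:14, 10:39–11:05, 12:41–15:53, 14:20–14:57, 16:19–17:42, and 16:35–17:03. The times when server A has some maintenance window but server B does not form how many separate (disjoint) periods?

1

Merge the first list: 11:00–14:25.
Merge the second list: 08:32–09:27, 10:39–11:05, 12:41–15:53, 16:19–17:42.
A \ B = 11:05–12:41.
That is 1 disjoint piece.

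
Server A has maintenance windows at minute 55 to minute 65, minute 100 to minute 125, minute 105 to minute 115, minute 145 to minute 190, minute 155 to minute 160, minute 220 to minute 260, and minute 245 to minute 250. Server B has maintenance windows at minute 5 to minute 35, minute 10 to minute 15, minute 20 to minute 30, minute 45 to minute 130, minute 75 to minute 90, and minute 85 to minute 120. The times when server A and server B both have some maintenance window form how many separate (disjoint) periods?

A, merged: minute 55 to minute 65, minute 100 to minute 125, minute 145 to minute 190, minute 220 to minute 260.
B, merged: minute 5 to minute 35, minute 45 to minute 130.
A ∩ B = minute 55 to minute 65, minute 100 to minute 125.
That is 2 disjoint pieces.

2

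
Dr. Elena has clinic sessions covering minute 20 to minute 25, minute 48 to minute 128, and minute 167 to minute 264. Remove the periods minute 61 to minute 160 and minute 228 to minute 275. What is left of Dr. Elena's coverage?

minute 20 to minute 25, minute 48 to minute 61, minute 167 to minute 228

minute 20 to minute 25: nothing removed.
minute 48 to minute 128 \ B = minute 48 to minute 61.
minute 167 to minute 264 \ B = minute 167 to minute 228.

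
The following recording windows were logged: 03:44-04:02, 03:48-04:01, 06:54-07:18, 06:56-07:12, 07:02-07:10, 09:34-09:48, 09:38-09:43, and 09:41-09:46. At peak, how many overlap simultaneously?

Walk the sorted start/end points keeping a running depth.
The depth first hits 3 at 07:02.

3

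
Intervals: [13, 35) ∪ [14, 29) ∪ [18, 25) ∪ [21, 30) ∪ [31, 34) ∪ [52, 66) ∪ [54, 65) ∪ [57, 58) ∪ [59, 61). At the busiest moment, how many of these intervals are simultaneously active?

4

At 21, 4 of the intervals are simultaneously active.
No point has more.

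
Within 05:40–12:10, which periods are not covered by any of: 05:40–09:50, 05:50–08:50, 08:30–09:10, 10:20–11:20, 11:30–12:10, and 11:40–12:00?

09:50–10:20, 11:20–11:30

The merged coverage is 05:40–09:50, 10:20–11:20, 11:30–12:10.
Uncovered inside 05:40–12:10: 09:50–10:20, 11:20–11:30.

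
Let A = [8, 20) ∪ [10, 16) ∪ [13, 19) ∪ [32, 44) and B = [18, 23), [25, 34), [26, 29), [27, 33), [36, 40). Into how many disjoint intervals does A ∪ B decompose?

2

First set merges to [8, 20), [32, 44).
Second set merges to [18, 23), [25, 34), [36, 40).
A ∪ B = [8, 23), [25, 44).
That is 2 disjoint pieces.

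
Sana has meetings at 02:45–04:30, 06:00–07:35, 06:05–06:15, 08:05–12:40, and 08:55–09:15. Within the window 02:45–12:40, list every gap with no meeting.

04:30–06:00, 07:35–08:05

After merging, the occupied span is 02:45–04:30, 06:00–07:35, 08:05–12:40.
Gaps within 02:45–12:40: 04:30–06:00, 07:35–08:05.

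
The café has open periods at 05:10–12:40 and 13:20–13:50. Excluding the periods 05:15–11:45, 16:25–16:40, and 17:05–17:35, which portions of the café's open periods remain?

05:10–12:40 \ B = 05:10–05:15, 11:45–12:40.
13:20–13:50: nothing removed.

05:10–05:15, 11:45–12:40, 13:20–13:50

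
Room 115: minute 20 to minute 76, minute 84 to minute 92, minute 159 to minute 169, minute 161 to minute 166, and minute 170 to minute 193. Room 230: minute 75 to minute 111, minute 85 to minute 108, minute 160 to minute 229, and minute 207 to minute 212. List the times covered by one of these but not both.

A, merged: minute 20 to minute 76, minute 84 to minute 92, minute 159 to minute 169, minute 170 to minute 193.
B, merged: minute 75 to minute 111, minute 160 to minute 229.
A but not B: minute 20 to minute 75, minute 159 to minute 160.
B but not A: minute 76 to minute 84, minute 92 to minute 111, minute 169 to minute 170, minute 193 to minute 229.
Combining gives A △ B.

minute 20 to minute 75, minute 76 to minute 84, minute 92 to minute 111, minute 159 to minute 160, minute 169 to minute 170, minute 193 to minute 229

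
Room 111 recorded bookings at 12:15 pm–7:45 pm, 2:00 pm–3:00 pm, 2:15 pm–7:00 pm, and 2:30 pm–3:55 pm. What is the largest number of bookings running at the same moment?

Sweep endpoints in order; track running count of active intervals.
Peak of 4 reached at 2:30 pm.

4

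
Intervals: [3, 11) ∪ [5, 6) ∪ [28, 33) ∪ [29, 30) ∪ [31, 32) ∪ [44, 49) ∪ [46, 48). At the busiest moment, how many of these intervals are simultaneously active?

Walk the sorted start/end points keeping a running depth.
The depth first hits 2 at 5.

2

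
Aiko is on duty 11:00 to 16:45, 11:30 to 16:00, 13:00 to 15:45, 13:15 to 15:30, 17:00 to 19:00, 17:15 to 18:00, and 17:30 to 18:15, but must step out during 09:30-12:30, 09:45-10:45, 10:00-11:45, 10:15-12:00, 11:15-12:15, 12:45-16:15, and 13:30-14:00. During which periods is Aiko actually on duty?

Merge the first list: 11:00–16:45, 17:00–19:00.
Merge the second list: 09:30–12:30, 12:45–16:15.
11:00–16:45 \ B = 12:30–12:45, 16:15–16:45.
17:00–19:00: nothing removed.

12:30–12:45, 16:15–16:45, 17:00–19:00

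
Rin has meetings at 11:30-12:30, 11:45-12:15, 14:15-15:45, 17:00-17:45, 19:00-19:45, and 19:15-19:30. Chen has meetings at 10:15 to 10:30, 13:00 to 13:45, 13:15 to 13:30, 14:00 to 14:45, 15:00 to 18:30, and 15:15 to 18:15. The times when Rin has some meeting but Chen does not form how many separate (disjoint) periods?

3

A, merged: 11:30-12:30, 14:15-15:45, 17:00-17:45, 19:00-19:45.
B, merged: 10:15-10:30, 13:00-13:45, 14:00-14:45, 15:00-18:30.
A \ B = 11:30-12:30, 14:45-15:00, 19:00-19:45.
That is 3 disjoint pieces.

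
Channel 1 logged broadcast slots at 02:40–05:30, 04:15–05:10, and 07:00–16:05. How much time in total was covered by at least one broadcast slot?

11 h 55 min

Merged: 02:40–05:30, 07:00–16:05.
Lengths: 2 h 50 min + 9 h 5 min = 11 h 55 min.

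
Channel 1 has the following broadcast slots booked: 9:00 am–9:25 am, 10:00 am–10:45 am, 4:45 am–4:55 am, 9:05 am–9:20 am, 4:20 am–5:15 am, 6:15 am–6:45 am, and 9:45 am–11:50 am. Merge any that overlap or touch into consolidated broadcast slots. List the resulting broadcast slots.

Sort by start: 4:20 am–5:15 am, 4:45 am–4:55 am, 6:15 am–6:45 am, 9:00 am–9:25 am, 9:05 am–9:20 am, 9:45 am–11:50 am, 10:00 am–10:45 am.
4:45 am–4:55 am overlaps/touches 4:20 am–5:15 am → extend to 4:20 am–5:15 am.
6:15 am–6:45 am is disjoint → start new block.
9:00 am–9:25 am is disjoint → start new block.
9:05 am–9:20 am overlaps/touches 9:00 am–9:25 am → extend to 9:00 am–9:25 am.
9:45 am–11:50 am is disjoint → start new block.
10:00 am–10:45 am overlaps/touches 9:45 am–11:50 am → extend to 9:45 am–11:50 am.

4:20 am–5:15 am, 6:15 am–6:45 am, 9:00 am–9:25 am, 9:45 am–11:50 am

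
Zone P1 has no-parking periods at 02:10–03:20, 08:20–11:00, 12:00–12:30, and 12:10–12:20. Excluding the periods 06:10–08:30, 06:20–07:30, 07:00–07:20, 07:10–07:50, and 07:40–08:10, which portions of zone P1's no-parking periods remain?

02:10–03:20, 08:30–11:00, 12:00–12:30

First set merges to 02:10–03:20, 08:20–11:00, 12:00–12:30.
Second set merges to 06:10–08:30.
02:10–03:20 is untouched.
08:20–11:00 with B removed leaves 08:30–11:00.
12:00–12:30 is untouched.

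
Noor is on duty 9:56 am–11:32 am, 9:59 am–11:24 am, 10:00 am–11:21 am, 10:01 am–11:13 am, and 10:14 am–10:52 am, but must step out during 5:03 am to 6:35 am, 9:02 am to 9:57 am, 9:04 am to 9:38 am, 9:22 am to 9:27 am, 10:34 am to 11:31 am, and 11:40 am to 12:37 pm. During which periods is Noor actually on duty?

9:57 am–10:34 am, 11:31 am–11:32 am

Merge the first list: 9:56 am–11:32 am.
Merge the second list: 5:03 am–6:35 am, 9:02 am–9:57 am, 10:34 am–11:31 am, 11:40 am–12:37 pm.
9:56 am–11:32 am minus B → 9:57 am–10:34 am, 11:31 am–11:32 am.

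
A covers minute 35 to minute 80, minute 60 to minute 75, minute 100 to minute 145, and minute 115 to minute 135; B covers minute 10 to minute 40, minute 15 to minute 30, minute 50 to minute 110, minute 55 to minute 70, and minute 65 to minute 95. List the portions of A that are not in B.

First set merges to minute 35 to minute 80, minute 100 to minute 145.
Second set merges to minute 10 to minute 40, minute 50 to minute 110.
minute 35 to minute 80 with B removed leaves minute 40 to minute 50.
minute 100 to minute 145 with B removed leaves minute 110 to minute 145.

minute 40 to minute 50, minute 110 to minute 145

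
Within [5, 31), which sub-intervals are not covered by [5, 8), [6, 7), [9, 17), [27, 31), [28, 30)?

[8, 9) ∪ [17, 27)

The merged coverage is [5, 8), [9, 17), [27, 31).
Complement within [5, 31): [8, 9), [17, 27).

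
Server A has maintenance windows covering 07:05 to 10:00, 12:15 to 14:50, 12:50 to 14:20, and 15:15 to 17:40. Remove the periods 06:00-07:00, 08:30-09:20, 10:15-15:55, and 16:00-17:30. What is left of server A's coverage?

07:05–08:30, 09:20–10:00, 15:55–16:00, 17:30–17:40

Merge the first list: 07:05–10:00, 12:15–14:50, 15:15–17:40.
07:05–10:00 with B removed leaves 07:05–08:30, 09:20–10:00.
12:15–14:50 lies entirely inside B → drops out.
15:15–17:40 with B removed leaves 15:55–16:00, 17:30–17:40.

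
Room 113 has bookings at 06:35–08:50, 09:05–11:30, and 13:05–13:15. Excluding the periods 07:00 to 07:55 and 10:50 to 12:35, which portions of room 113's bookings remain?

06:35–08:50 minus B → 06:35–07:00, 07:55–08:50.
09:05–11:30 minus B → 09:05–10:50.
13:05–13:15: no B overlap → unchanged.

06:35–07:00, 07:55–08:50, 09:05–10:50, 13:05–13:15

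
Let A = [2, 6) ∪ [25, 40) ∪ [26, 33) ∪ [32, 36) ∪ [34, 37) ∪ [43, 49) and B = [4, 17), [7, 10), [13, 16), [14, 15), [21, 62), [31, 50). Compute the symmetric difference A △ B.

[2, 4) ∪ [6, 17) ∪ [21, 25) ∪ [40, 43) ∪ [49, 62)

Merge the first list: [2, 6), [25, 40), [43, 49).
Merge the second list: [4, 17), [21, 62).
A \ B = [2, 4).
B \ A = [6, 17), [21, 25), [40, 43), [49, 62).
Union of the two gives the symmetric difference.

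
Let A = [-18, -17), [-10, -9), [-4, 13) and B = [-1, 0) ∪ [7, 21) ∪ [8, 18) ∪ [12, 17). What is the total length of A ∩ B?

Second set merges to [-1, 0), [7, 21).
A ∩ B = [-1, 0), [7, 13).
Total: 1 + 6 = 7.

7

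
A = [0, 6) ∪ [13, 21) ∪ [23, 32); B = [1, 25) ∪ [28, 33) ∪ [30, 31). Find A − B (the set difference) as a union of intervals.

B, merged: [1, 25), [28, 33).
[0, 6) \ B = [0, 1).
[13, 21): entirely removed.
[23, 32) \ B = [25, 28).

[0, 1) ∪ [25, 28)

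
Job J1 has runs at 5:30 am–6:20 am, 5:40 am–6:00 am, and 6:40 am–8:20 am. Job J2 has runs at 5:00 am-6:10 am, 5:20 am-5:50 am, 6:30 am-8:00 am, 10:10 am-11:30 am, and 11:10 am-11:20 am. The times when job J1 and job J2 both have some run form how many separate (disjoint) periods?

First set merges to 5:30 am–6:20 am, 6:40 am–8:20 am.
Second set merges to 5:00 am–6:10 am, 6:30 am–8:00 am, 10:10 am–11:30 am.
A ∩ B = 5:30 am–6:10 am, 6:40 am–8:00 am.
That is 2 disjoint pieces.

2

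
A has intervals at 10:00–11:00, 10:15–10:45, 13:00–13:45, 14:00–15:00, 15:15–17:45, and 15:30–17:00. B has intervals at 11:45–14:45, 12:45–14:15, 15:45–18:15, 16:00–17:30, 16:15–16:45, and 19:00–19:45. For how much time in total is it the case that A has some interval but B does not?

A, merged: 10:00-11:00, 13:00-13:45, 14:00-15:00, 15:15-17:45.
B, merged: 11:45-14:45, 15:45-18:15, 19:00-19:45.
A \ B = 10:00-11:00, 14:45-15:00, 15:15-15:45.
Total: 1 h + 15 min + 30 min = 1 h 45 min.

1 h 45 min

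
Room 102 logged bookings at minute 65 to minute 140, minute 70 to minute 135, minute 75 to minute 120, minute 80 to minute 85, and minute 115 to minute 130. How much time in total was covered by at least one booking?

Merged: minute 65 to minute 140.
Length: 75 minutes.

75 minutes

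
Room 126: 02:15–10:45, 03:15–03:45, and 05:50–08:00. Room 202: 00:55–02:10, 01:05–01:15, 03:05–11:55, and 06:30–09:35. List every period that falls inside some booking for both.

A, merged: 02:15–10:45.
B, merged: 00:55–02:10, 03:05–11:55.
02:15–10:45 ∩ B → 03:05–10:45.

03:05–10:45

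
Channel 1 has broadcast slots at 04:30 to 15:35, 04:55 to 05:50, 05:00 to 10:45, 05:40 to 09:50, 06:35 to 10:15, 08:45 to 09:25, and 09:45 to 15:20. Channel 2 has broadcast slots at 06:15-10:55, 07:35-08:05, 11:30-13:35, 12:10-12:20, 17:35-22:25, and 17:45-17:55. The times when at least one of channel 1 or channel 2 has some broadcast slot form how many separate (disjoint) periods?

A, merged: 04:30-15:35.
B, merged: 06:15-10:55, 11:30-13:35, 17:35-22:25.
A ∪ B = 04:30-15:35, 17:35-22:25.
That is 2 disjoint pieces.

2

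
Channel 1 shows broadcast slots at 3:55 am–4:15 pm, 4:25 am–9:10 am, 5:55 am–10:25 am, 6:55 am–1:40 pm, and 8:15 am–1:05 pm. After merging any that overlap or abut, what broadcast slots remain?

3:55 am–4:15 pm

4:25 am–9:10 am overlaps/touches 3:55 am–4:15 pm → extend to 3:55 am–4:15 pm.
5:55 am–10:25 am overlaps/touches 3:55 am–4:15 pm → extend to 3:55 am–4:15 pm.
6:55 am–1:40 pm overlaps/touches 3:55 am–4:15 pm → extend to 3:55 am–4:15 pm.
8:15 am–1:05 pm overlaps/touches 3:55 am–4:15 pm → extend to 3:55 am–4:15 pm.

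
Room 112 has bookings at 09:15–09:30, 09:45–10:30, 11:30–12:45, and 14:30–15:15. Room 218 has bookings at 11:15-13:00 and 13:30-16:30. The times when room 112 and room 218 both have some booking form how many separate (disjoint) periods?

A ∩ B = 11:30–12:45, 14:30–15:15.
That is 2 disjoint pieces.

2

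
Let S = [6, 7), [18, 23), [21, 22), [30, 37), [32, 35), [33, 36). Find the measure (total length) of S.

13

Merged: [6, 7), [18, 23), [30, 37).
Lengths: 1 + 5 + 7 = 13.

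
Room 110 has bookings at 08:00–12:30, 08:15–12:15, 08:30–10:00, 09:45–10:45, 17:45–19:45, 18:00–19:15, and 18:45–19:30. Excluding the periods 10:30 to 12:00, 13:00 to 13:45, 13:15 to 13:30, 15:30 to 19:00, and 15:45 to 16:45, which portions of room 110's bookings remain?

08:00–10:30, 12:00–12:30, 19:00–19:45

A, merged: 08:00–12:30, 17:45–19:45.
B, merged: 10:30–12:00, 13:00–13:45, 15:30–19:00.
08:00–12:30 \ B = 08:00–10:30, 12:00–12:30.
17:45–19:45 \ B = 19:00–19:45.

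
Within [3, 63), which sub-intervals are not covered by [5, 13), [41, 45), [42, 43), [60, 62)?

[3, 5) ∪ [13, 41) ∪ [45, 60) ∪ [62, 63)

After merging, the occupied span is [5, 13), [41, 45), [60, 62).
Uncovered inside [3, 63): [3, 5), [13, 41), [45, 60), [62, 63).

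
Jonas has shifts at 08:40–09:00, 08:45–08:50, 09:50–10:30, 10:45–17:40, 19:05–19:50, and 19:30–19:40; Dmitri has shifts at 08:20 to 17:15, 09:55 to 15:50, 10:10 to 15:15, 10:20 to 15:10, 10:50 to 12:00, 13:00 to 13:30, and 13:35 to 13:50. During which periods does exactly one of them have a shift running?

A, merged: 08:40-09:00, 09:50-10:30, 10:45-17:40, 19:05-19:50.
B, merged: 08:20-17:15.
Only in the first: 17:15-17:40, 19:05-19:50.
Only in the second: 08:20-08:40, 09:00-09:50, 10:30-10:45.
Together these are the periods covered by exactly one.

08:20-08:40, 09:00-09:50, 10:30-10:45, 17:15-17:40, 19:05-19:50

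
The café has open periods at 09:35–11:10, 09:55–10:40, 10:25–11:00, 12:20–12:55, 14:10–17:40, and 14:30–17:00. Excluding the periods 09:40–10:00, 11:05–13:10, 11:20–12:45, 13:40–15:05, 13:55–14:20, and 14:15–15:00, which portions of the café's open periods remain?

Merge the first list: 09:35-11:10, 12:20-12:55, 14:10-17:40.
Merge the second list: 09:40-10:00, 11:05-13:10, 13:40-15:05.
09:35-11:10 with B removed leaves 09:35-09:40, 10:00-11:05.
12:20-12:55 lies entirely inside B → drops out.
14:10-17:40 with B removed leaves 15:05-17:40.

09:35-09:40, 10:00-11:05, 15:05-17:40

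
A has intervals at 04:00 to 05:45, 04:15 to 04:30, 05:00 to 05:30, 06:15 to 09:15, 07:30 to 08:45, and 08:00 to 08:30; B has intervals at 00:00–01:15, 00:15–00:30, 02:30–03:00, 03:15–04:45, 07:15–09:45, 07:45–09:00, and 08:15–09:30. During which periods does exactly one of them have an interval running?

A, merged: 04:00–05:45, 06:15–09:15.
B, merged: 00:00–01:15, 02:30–03:00, 03:15–04:45, 07:15–09:45.
A but not B: 04:45–05:45, 06:15–07:15.
B but not A: 00:00–01:15, 02:30–03:00, 03:15–04:00, 09:15–09:45.
Combining gives A △ B.

00:00–01:15, 02:30–03:00, 03:15–04:00, 04:45–05:45, 06:15–07:15, 09:15–09:45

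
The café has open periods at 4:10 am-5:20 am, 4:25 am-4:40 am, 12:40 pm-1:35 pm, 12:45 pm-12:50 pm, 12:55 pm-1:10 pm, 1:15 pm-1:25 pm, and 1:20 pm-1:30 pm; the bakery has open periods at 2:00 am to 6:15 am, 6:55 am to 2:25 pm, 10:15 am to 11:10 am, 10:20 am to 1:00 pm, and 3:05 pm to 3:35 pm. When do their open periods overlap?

A, merged: 4:10 am–5:20 am, 12:40 pm–1:35 pm.
B, merged: 2:00 am–6:15 am, 6:55 am–2:25 pm, 3:05 pm–3:35 pm.
4:10 am–5:20 am overlaps B on 4:10 am–5:20 am.
12:40 pm–1:35 pm overlaps B on 12:40 pm–1:35 pm.

4:10 am–5:20 am, 12:40 pm–1:35 pm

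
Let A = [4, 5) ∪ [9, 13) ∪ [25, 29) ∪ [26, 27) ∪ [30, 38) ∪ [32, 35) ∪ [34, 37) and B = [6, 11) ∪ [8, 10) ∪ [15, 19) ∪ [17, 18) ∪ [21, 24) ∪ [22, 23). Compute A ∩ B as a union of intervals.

A, merged: [4, 5), [9, 13), [25, 29), [30, 38).
B, merged: [6, 11), [15, 19), [21, 24).
[4, 5) meets no B interval.
[9, 13) ∩ B → [9, 11).
[25, 29) meets no B interval.
[30, 38) meets no B interval.

[9, 11)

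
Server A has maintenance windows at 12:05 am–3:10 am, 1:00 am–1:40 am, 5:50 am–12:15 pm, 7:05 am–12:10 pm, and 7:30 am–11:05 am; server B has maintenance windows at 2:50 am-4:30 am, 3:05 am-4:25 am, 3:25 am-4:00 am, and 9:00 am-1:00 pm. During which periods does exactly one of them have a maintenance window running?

12:05 am-2:50 am, 3:10 am-4:30 am, 5:50 am-9:00 am, 12:15 pm-1:00 pm

First set merges to 12:05 am-3:10 am, 5:50 am-12:15 pm.
Second set merges to 2:50 am-4:30 am, 9:00 am-1:00 pm.
Only in the first: 12:05 am-2:50 am, 5:50 am-9:00 am.
Only in the second: 3:10 am-4:30 am, 12:15 pm-1:00 pm.
Together these are the periods covered by exactly one.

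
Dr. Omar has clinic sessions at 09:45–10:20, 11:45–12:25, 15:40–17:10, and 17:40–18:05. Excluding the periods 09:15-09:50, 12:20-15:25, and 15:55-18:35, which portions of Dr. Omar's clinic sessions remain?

09:50–10:20, 11:45–12:20, 15:40–15:55

09:45–10:20 \ B = 09:50–10:20.
11:45–12:25 \ B = 11:45–12:20.
15:40–17:10 \ B = 15:40–15:55.
17:40–18:05: entirely removed.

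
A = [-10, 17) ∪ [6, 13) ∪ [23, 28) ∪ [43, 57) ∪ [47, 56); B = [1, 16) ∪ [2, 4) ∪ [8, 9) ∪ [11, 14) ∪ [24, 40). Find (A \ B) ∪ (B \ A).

Merge the first list: [-10, 17), [23, 28), [43, 57).
Merge the second list: [1, 16), [24, 40).
A \ B = [-10, 1), [16, 17), [23, 24), [43, 57).
B \ A = [28, 40).
Union of the two gives the symmetric difference.

[-10, 1) ∪ [16, 17) ∪ [23, 24) ∪ [28, 40) ∪ [43, 57)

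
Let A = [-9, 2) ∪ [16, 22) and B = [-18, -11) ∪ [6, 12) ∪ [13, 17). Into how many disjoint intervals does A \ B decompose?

A \ B = [-9, 2), [17, 22).
That is 2 disjoint pieces.

2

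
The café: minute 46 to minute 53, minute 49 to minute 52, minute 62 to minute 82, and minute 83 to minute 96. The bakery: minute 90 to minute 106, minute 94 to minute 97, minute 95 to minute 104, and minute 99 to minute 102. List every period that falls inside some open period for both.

First set merges to minute 46 to minute 53, minute 62 to minute 82, minute 83 to minute 96.
Second set merges to minute 90 to minute 106.
minute 46 to minute 53 falls entirely outside B.
minute 62 to minute 82 falls entirely outside B.
minute 83 to minute 96 overlaps B on minute 90 to minute 96.

minute 90 to minute 96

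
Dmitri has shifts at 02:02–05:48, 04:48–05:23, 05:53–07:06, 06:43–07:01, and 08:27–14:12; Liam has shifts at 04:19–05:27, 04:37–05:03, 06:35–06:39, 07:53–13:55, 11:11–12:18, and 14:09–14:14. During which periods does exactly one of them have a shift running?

02:02–04:19, 05:27–05:48, 05:53–06:35, 06:39–07:06, 07:53–08:27, 13:55–14:09, 14:12–14:14

A, merged: 02:02–05:48, 05:53–07:06, 08:27–14:12.
B, merged: 04:19–05:27, 06:35–06:39, 07:53–13:55, 14:09–14:14.
A \ B = 02:02–04:19, 05:27–05:48, 05:53–06:35, 06:39–07:06, 13:55–14:09.
B \ A = 07:53–08:27, 14:12–14:14.
Union of the two gives the symmetric difference.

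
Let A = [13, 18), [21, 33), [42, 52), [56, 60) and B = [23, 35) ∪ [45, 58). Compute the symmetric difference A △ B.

[13, 18) ∪ [21, 23) ∪ [33, 35) ∪ [42, 45) ∪ [52, 56) ∪ [58, 60)

A but not B: [13, 18), [21, 23), [42, 45), [58, 60).
B but not A: [33, 35), [52, 56).
Combining gives A △ B.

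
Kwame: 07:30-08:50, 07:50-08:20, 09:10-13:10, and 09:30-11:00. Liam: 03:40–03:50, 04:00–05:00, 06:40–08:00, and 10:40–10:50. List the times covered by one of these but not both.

Merge the first list: 07:30-08:50, 09:10-13:10.
Only in the first: 08:00-08:50, 09:10-10:40, 10:50-13:10.
Only in the second: 03:40-03:50, 04:00-05:00, 06:40-07:30.
Together these are the periods covered by exactly one.

03:40-03:50, 04:00-05:00, 06:40-07:30, 08:00-08:50, 09:10-10:40, 10:50-13:10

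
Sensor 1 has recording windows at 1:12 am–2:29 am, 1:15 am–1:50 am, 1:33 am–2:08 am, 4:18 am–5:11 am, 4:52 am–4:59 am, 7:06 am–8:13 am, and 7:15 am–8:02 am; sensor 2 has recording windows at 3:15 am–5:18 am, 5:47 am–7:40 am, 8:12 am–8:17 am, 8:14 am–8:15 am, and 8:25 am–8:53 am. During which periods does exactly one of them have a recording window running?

1:12 am-2:29 am, 3:15 am-4:18 am, 5:11 am-5:18 am, 5:47 am-7:06 am, 7:40 am-8:12 am, 8:13 am-8:17 am, 8:25 am-8:53 am

First set merges to 1:12 am-2:29 am, 4:18 am-5:11 am, 7:06 am-8:13 am.
Second set merges to 3:15 am-5:18 am, 5:47 am-7:40 am, 8:12 am-8:17 am, 8:25 am-8:53 am.
A but not B: 1:12 am-2:29 am, 7:40 am-8:12 am.
B but not A: 3:15 am-4:18 am, 5:11 am-5:18 am, 5:47 am-7:06 am, 8:13 am-8:17 am, 8:25 am-8:53 am.
Combining gives A △ B.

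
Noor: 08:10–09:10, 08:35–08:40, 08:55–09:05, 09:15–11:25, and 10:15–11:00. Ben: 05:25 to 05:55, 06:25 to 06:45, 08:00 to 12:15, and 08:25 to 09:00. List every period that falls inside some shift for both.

08:10–09:10, 09:15–11:25

A, merged: 08:10–09:10, 09:15–11:25.
B, merged: 05:25–05:55, 06:25–06:45, 08:00–12:15.
08:10–09:10 meets the second set on 08:10–09:10.
09:15–11:25 meets the second set on 09:15–11:25.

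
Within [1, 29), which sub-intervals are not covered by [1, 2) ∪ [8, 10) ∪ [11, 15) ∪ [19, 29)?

[2, 8) ∪ [10, 11) ∪ [15, 19)

The merged coverage is [1, 2), [8, 10), [11, 15), [19, 29).
Uncovered inside [1, 29): [2, 8), [10, 11), [15, 19).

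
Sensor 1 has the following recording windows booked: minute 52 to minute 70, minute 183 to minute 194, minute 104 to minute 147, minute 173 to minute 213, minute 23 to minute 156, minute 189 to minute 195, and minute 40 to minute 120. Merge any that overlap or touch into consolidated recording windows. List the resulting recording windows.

minute 23 to minute 156, minute 173 to minute 213

Sort by start: minute 23 to minute 156, minute 40 to minute 120, minute 52 to minute 70, minute 104 to minute 147, minute 173 to minute 213, minute 183 to minute 194, minute 189 to minute 195.
minute 40 to minute 120 overlaps/touches minute 23 to minute 156 → extend to minute 23 to minute 156.
minute 52 to minute 70 overlaps/touches minute 23 to minute 156 → extend to minute 23 to minute 156.
minute 104 to minute 147 overlaps/touches minute 23 to minute 156 → extend to minute 23 to minute 156.
minute 173 to minute 213 is disjoint → start new block.
minute 183 to minute 194 overlaps/touches minute 173 to minute 213 → extend to minute 173 to minute 213.
minute 189 to minute 195 overlaps/touches minute 173 to minute 213 → extend to minute 173 to minute 213.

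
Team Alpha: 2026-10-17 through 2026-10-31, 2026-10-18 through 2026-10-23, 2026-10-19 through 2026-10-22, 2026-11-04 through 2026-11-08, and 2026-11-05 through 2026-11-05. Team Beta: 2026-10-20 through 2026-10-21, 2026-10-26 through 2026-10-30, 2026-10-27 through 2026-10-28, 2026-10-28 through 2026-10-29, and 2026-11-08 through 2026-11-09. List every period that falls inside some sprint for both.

Merge the first list: 2026-10-17 through 2026-10-31, 2026-11-04 through 2026-11-08.
Merge the second list: 2026-10-20 through 2026-10-21, 2026-10-26 through 2026-10-30, 2026-11-08 through 2026-11-09.
2026-10-17 through 2026-10-31 ∩ B → 2026-10-20 through 2026-10-21, 2026-10-26 through 2026-10-30.
2026-11-04 through 2026-11-08 ∩ B → 2026-11-08 through 2026-11-08.

2026-10-20 through 2026-10-21, 2026-10-26 through 2026-10-30, 2026-11-08 through 2026-11-08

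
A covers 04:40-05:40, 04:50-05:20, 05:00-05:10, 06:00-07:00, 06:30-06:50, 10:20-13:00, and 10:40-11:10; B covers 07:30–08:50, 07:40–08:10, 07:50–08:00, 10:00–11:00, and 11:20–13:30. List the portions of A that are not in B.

04:40–05:40, 06:00–07:00, 11:00–11:20

A, merged: 04:40–05:40, 06:00–07:00, 10:20–13:00.
B, merged: 07:30–08:50, 10:00–11:00, 11:20–13:30.
04:40–05:40 is untouched.
06:00–07:00 is untouched.
10:20–13:00 with B removed leaves 11:00–11:20.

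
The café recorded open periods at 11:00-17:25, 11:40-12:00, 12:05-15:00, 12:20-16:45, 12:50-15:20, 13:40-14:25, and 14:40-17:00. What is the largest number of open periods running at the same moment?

5

Sweep endpoints in order; track running count of active intervals.
Peak of 5 reached at 13:40.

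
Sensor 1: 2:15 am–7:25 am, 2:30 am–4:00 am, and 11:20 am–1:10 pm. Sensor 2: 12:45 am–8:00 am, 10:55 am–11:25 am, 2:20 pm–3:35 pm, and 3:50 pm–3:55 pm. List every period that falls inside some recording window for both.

First set merges to 2:15 am-7:25 am, 11:20 am-1:10 pm.
2:15 am-7:25 am meets the second set on 2:15 am-7:25 am.
11:20 am-1:10 pm meets the second set on 11:20 am-11:25 am.

2:15 am-7:25 am, 11:20 am-11:25 am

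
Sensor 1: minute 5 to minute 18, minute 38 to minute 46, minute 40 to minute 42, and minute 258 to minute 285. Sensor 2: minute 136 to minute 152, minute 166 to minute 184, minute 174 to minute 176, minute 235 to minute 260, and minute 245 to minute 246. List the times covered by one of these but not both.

Merge the first list: minute 5 to minute 18, minute 38 to minute 46, minute 258 to minute 285.
Merge the second list: minute 136 to minute 152, minute 166 to minute 184, minute 235 to minute 260.
A but not B: minute 5 to minute 18, minute 38 to minute 46, minute 260 to minute 285.
B but not A: minute 136 to minute 152, minute 166 to minute 184, minute 235 to minute 258.
Combining gives A △ B.

minute 5 to minute 18, minute 38 to minute 46, minute 136 to minute 152, minute 166 to minute 184, minute 235 to minute 258, minute 260 to minute 285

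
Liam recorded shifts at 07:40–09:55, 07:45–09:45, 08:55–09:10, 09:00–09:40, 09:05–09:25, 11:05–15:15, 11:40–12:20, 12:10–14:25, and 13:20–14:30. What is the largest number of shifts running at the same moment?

At 09:05, 5 of the intervals are simultaneously active.
No point has more.

5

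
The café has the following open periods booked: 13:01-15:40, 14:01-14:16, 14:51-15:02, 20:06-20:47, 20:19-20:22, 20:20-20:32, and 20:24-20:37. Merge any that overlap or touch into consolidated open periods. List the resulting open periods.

14:01–14:16 overlaps/touches 13:01–15:40 → extend to 13:01–15:40.
14:51–15:02 overlaps/touches 13:01–15:40 → extend to 13:01–15:40.
20:06–20:47 is disjoint → start new block.
20:19–20:22 overlaps/touches 20:06–20:47 → extend to 20:06–20:47.
20:20–20:32 overlaps/touches 20:06–20:47 → extend to 20:06–20:47.
20:24–20:37 overlaps/touches 20:06–20:47 → extend to 20:06–20:47.

13:01–15:40, 20:06–20:47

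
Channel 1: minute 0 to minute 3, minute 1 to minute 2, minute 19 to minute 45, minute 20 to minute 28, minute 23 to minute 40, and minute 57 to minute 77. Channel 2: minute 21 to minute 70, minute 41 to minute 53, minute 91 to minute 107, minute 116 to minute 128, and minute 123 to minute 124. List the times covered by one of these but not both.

A, merged: minute 0 to minute 3, minute 19 to minute 45, minute 57 to minute 77.
B, merged: minute 21 to minute 70, minute 91 to minute 107, minute 116 to minute 128.
A \ B = minute 0 to minute 3, minute 19 to minute 21, minute 70 to minute 77.
B \ A = minute 45 to minute 57, minute 91 to minute 107, minute 116 to minute 128.
Union of the two gives the symmetric difference.

minute 0 to minute 3, minute 19 to minute 21, minute 45 to minute 57, minute 70 to minute 77, minute 91 to minute 107, minute 116 to minute 128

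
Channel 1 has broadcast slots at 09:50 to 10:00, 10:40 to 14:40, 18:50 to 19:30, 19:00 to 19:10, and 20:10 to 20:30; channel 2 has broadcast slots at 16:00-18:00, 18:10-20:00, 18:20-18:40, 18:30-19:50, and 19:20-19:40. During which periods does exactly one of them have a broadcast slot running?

First set merges to 09:50–10:00, 10:40–14:40, 18:50–19:30, 20:10–20:30.
Second set merges to 16:00–18:00, 18:10–20:00.
A \ B = 09:50–10:00, 10:40–14:40, 20:10–20:30.
B \ A = 16:00–18:00, 18:10–18:50, 19:30–20:00.
Union of the two gives the symmetric difference.

09:50–10:00, 10:40–14:40, 16:00–18:00, 18:10–18:50, 19:30–20:00, 20:10–20:30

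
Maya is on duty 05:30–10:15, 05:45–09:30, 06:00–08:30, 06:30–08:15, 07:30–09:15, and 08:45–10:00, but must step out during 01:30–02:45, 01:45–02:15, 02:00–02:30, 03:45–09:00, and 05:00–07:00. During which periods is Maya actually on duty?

Merge the first list: 05:30-10:15.
Merge the second list: 01:30-02:45, 03:45-09:00.
05:30-10:15 with B removed leaves 09:00-10:15.

09:00-10:15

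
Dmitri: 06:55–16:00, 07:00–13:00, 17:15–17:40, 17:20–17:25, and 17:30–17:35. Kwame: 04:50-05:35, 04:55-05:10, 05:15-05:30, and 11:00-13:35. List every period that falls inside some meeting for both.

Merge the first list: 06:55–16:00, 17:15–17:40.
Merge the second list: 04:50–05:35, 11:00–13:35.
06:55–16:00 meets the second set on 11:00–13:35.
17:15–17:40: no overlap with the second set.

11:00–13:35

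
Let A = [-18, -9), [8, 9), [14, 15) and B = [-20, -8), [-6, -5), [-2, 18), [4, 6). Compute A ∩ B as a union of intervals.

[-18, -9) ∪ [8, 9) ∪ [14, 15)

Merge the second list: [-20, -8), [-6, -5), [-2, 18).
[-18, -9) meets the second set on [-18, -9).
[8, 9) meets the second set on [8, 9).
[14, 15) meets the second set on [14, 15).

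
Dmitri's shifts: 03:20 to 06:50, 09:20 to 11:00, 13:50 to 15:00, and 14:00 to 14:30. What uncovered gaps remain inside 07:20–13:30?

07:20-09:20, 11:00-13:30

Covered (merged): 03:20-06:50, 09:20-11:00, 13:50-15:00.
Uncovered inside 07:20-13:30: 07:20-09:20, 11:00-13:30.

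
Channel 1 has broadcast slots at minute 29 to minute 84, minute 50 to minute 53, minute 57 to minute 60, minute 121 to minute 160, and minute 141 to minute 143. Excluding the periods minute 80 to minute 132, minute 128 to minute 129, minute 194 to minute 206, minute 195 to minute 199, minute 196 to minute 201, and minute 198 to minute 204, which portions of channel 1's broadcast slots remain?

minute 29 to minute 80, minute 132 to minute 160

First set merges to minute 29 to minute 84, minute 121 to minute 160.
Second set merges to minute 80 to minute 132, minute 194 to minute 206.
minute 29 to minute 84 with B removed leaves minute 29 to minute 80.
minute 121 to minute 160 with B removed leaves minute 132 to minute 160.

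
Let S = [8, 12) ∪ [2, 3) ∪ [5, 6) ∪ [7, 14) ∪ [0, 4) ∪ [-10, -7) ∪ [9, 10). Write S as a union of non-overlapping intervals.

[-10, -7) ∪ [0, 4) ∪ [5, 6) ∪ [7, 14)

Sort by start: [-10, -7), [0, 4), [2, 3), [5, 6), [7, 14), [8, 12), [9, 10).
[0, 4) is disjoint → start new block.
[2, 3) overlaps/touches [0, 4) → extend to [0, 4).
[5, 6) is disjoint → start new block.
[7, 14) is disjoint → start new block.
[8, 12) overlaps/touches [7, 14) → extend to [7, 14).
[9, 10) overlaps/touches [7, 14) → extend to [7, 14).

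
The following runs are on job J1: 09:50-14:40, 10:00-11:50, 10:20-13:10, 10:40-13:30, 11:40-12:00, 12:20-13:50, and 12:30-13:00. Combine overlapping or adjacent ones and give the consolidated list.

09:50–14:40

10:00–11:50 overlaps/touches 09:50–14:40 → extend to 09:50–14:40.
10:20–13:10 overlaps/touches 09:50–14:40 → extend to 09:50–14:40.
10:40–13:30 overlaps/touches 09:50–14:40 → extend to 09:50–14:40.
11:40–12:00 overlaps/touches 09:50–14:40 → extend to 09:50–14:40.
12:20–13:50 overlaps/touches 09:50–14:40 → extend to 09:50–14:40.
12:30–13:00 overlaps/touches 09:50–14:40 → extend to 09:50–14:40.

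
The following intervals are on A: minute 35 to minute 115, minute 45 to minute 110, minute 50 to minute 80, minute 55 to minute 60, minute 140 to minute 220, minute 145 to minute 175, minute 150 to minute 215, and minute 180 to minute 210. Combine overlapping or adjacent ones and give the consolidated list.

minute 35 to minute 115, minute 140 to minute 220

minute 45 to minute 110 overlaps/touches minute 35 to minute 115 → extend to minute 35 to minute 115.
minute 50 to minute 80 overlaps/touches minute 35 to minute 115 → extend to minute 35 to minute 115.
minute 55 to minute 60 overlaps/touches minute 35 to minute 115 → extend to minute 35 to minute 115.
minute 140 to minute 220 is disjoint → start new block.
minute 145 to minute 175 overlaps/touches minute 140 to minute 220 → extend to minute 140 to minute 220.
minute 150 to minute 215 overlaps/touches minute 140 to minute 220 → extend to minute 140 to minute 220.
minute 180 to minute 210 overlaps/touches minute 140 to minute 220 → extend to minute 140 to minute 220.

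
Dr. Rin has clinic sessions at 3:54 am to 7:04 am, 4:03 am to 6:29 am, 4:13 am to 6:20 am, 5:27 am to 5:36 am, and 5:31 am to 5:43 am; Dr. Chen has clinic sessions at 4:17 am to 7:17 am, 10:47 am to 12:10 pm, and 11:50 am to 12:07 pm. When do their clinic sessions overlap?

4:17 am–7:04 am

A, merged: 3:54 am–7:04 am.
B, merged: 4:17 am–7:17 am, 10:47 am–12:10 pm.
3:54 am–7:04 am meets the second set on 4:17 am–7:04 am.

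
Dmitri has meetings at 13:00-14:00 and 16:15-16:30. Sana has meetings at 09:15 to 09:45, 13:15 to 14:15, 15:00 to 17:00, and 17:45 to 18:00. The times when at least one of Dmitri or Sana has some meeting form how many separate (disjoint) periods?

4

A ∪ B = 09:15–09:45, 13:00–14:15, 15:00–17:00, 17:45–18:00.
That is 4 disjoint pieces.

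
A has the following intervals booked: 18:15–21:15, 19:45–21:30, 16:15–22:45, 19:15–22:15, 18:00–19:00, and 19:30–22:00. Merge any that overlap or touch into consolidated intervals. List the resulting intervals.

Sort by start: 16:15–22:45, 18:00–19:00, 18:15–21:15, 19:15–22:15, 19:30–22:00, 19:45–21:30.
18:00–19:00 overlaps/touches 16:15–22:45 → extend to 16:15–22:45.
18:15–21:15 overlaps/touches 16:15–22:45 → extend to 16:15–22:45.
19:15–22:15 overlaps/touches 16:15–22:45 → extend to 16:15–22:45.
19:30–22:00 overlaps/touches 16:15–22:45 → extend to 16:15–22:45.
19:45–21:30 overlaps/touches 16:15–22:45 → extend to 16:15–22:45.

16:15–22:45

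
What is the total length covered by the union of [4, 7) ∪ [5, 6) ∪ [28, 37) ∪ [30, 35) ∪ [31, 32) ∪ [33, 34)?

12

Merged: [4, 7), [28, 37).
Lengths: 3 + 9 = 12.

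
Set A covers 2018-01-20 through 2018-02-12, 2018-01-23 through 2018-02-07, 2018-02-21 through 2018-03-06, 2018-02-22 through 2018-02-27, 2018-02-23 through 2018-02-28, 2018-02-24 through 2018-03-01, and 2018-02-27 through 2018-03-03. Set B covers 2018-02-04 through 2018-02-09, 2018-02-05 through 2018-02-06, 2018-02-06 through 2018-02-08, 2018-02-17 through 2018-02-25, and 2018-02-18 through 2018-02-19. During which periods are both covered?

2018-02-04 through 2018-02-09, 2018-02-21 through 2018-02-25

First set merges to 2018-01-20 through 2018-02-12, 2018-02-21 through 2018-03-06.
Second set merges to 2018-02-04 through 2018-02-09, 2018-02-17 through 2018-02-25.
2018-01-20 through 2018-02-12 meets the second set on 2018-02-04 through 2018-02-09.
2018-02-21 through 2018-03-06 meets the second set on 2018-02-21 through 2018-02-25.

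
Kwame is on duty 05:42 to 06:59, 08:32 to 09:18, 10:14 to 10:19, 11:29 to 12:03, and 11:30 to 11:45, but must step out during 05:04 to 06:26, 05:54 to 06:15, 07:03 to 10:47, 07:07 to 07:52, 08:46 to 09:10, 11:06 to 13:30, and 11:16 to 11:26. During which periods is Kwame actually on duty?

Merge the first list: 05:42–06:59, 08:32–09:18, 10:14–10:19, 11:29–12:03.
Merge the second list: 05:04–06:26, 07:03–10:47, 11:06–13:30.
05:42–06:59 \ B = 06:26–06:59.
08:32–09:18: entirely removed.
10:14–10:19: entirely removed.
11:29–12:03: entirely removed.

06:26–06:59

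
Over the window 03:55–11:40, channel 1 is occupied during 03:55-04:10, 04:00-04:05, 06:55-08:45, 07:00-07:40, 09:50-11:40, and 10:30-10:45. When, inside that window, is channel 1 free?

After merging, the occupied span is 03:55–04:10, 06:55–08:45, 09:50–11:40.
Gaps within 03:55–11:40: 04:10–06:55, 08:45–09:50.

04:10–06:55, 08:45–09:50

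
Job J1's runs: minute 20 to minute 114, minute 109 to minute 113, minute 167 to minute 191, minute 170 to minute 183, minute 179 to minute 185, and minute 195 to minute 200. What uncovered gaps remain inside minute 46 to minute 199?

minute 114 to minute 167, minute 191 to minute 195

Covered (merged): minute 20 to minute 114, minute 167 to minute 191, minute 195 to minute 200.
Complement within minute 46 to minute 199: minute 114 to minute 167, minute 191 to minute 195.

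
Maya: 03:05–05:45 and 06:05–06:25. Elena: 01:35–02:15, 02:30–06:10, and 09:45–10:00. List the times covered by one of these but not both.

01:35–02:15, 02:30–03:05, 05:45–06:05, 06:10–06:25, 09:45–10:00

A \ B = 06:10–06:25.
B \ A = 01:35–02:15, 02:30–03:05, 05:45–06:05, 09:45–10:00.
Union of the two gives the symmetric difference.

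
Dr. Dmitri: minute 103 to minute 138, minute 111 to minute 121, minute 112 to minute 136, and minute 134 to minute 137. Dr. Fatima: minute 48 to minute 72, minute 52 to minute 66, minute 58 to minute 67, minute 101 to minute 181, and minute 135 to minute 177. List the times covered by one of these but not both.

First set merges to minute 103 to minute 138.
Second set merges to minute 48 to minute 72, minute 101 to minute 181.
Only in the first: none.
Only in the second: minute 48 to minute 72, minute 101 to minute 103, minute 138 to minute 181.
Together these are the periods covered by exactly one.

minute 48 to minute 72, minute 101 to minute 103, minute 138 to minute 181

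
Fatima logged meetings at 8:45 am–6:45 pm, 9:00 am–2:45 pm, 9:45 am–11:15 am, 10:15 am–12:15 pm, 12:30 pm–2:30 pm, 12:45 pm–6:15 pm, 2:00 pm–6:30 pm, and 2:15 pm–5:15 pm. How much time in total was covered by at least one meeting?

10 h

Merged: 8:45 am-6:45 pm.
Length: 10 h.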